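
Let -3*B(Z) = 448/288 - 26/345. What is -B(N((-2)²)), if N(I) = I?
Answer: 1532/3105 ≈ 0.49340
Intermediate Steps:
B(Z) = -1532/3105 (B(Z) = -(448/288 - 26/345)/3 = -(448*(1/288) - 26*1/345)/3 = -(14/9 - 26/345)/3 = -⅓*1532/1035 = -1532/3105)
-B(N((-2)²)) = -1*(-1532/3105) = 1532/3105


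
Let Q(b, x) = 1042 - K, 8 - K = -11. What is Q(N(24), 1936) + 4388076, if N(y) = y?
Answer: 4389099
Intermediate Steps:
K = 19 (K = 8 - 1*(-11) = 8 + 11 = 19)
Q(b, x) = 1023 (Q(b, x) = 1042 - 1*19 = 1042 - 19 = 1023)
Q(N(24), 1936) + 4388076 = 1023 + 4388076 = 4389099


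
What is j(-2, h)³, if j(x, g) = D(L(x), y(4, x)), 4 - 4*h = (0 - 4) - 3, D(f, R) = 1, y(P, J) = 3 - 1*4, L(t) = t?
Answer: 1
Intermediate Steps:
y(P, J) = -1 (y(P, J) = 3 - 4 = -1)
h = 11/4 (h = 1 - ((0 - 4) - 3)/4 = 1 - (-4 - 3)/4 = 1 - ¼*(-7) = 1 + 7/4 = 11/4 ≈ 2.7500)
j(x, g) = 1
j(-2, h)³ = 1³ = 1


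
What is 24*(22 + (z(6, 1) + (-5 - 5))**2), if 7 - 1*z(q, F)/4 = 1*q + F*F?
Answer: 2928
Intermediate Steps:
z(q, F) = 28 - 4*q - 4*F**2 (z(q, F) = 28 - 4*(1*q + F*F) = 28 - 4*(q + F**2) = 28 + (-4*q - 4*F**2) = 28 - 4*q - 4*F**2)
24*(22 + (z(6, 1) + (-5 - 5))**2) = 24*(22 + ((28 - 4*6 - 4*1**2) + (-5 - 5))**2) = 24*(22 + ((28 - 24 - 4*1) - 10)**2) = 24*(22 + ((28 - 24 - 4) - 10)**2) = 24*(22 + (0 - 10)**2) = 24*(22 + (-10)**2) = 24*(22 + 100) = 24*122 = 2928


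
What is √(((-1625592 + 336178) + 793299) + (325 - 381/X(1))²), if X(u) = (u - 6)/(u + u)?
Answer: I*√6705106/5 ≈ 517.88*I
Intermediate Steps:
X(u) = (-6 + u)/(2*u) (X(u) = (-6 + u)/((2*u)) = (-6 + u)*(1/(2*u)) = (-6 + u)/(2*u))
√(((-1625592 + 336178) + 793299) + (325 - 381/X(1))²) = √(((-1625592 + 336178) + 793299) + (325 - 381*2/(-6 + 1))²) = √((-1289414 + 793299) + (325 - 381/((½)*1*(-5)))²) = √(-496115 + (325 - 381/(-5/2))²) = √(-496115 + (325 - 381*(-⅖))²) = √(-496115 + (325 + 762/5)²) = √(-496115 + (2387/5)²) = √(-496115 + 5697769/25) = √(-6705106/25) = I*√6705106/5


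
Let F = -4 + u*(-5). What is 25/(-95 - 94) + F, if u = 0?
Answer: -781/189 ≈ -4.1323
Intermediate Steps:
F = -4 (F = -4 + 0*(-5) = -4 + 0 = -4)
25/(-95 - 94) + F = 25/(-95 - 94) - 4 = 25/(-189) - 4 = -1/189*25 - 4 = -25/189 - 4 = -781/189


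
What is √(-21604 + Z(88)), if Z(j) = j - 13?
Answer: I*√21529 ≈ 146.73*I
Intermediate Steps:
Z(j) = -13 + j
√(-21604 + Z(88)) = √(-21604 + (-13 + 88)) = √(-21604 + 75) = √(-21529) = I*√21529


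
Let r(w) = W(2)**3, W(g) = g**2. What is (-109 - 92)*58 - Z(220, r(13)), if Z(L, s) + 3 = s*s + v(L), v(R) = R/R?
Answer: -15752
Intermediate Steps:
v(R) = 1
r(w) = 64 (r(w) = (2**2)**3 = 4**3 = 64)
Z(L, s) = -2 + s**2 (Z(L, s) = -3 + (s*s + 1) = -3 + (s**2 + 1) = -3 + (1 + s**2) = -2 + s**2)
(-109 - 92)*58 - Z(220, r(13)) = (-109 - 92)*58 - (-2 + 64**2) = -201*58 - (-2 + 4096) = -11658 - 1*4094 = -11658 - 4094 = -15752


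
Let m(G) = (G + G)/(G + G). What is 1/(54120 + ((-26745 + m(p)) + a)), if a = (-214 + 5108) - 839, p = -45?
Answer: 1/31431 ≈ 3.1816e-5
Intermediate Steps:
m(G) = 1 (m(G) = (2*G)/((2*G)) = (2*G)*(1/(2*G)) = 1)
a = 4055 (a = 4894 - 839 = 4055)
1/(54120 + ((-26745 + m(p)) + a)) = 1/(54120 + ((-26745 + 1) + 4055)) = 1/(54120 + (-26744 + 4055)) = 1/(54120 - 22689) = 1/31431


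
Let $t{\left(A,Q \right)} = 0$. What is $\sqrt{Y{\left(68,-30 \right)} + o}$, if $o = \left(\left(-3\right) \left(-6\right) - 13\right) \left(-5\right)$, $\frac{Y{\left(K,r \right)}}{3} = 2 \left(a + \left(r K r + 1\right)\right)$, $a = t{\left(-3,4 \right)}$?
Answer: $\sqrt{367181} \approx 605.96$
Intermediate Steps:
$a = 0$
$Y{\left(K,r \right)} = 6 + 6 K r^{2}$ ($Y{\left(K,r \right)} = 3 \cdot 2 \left(0 + \left(r K r + 1\right)\right) = 3 \cdot 2 \left(0 + \left(K r r + 1\right)\right) = 3 \cdot 2 \left(0 + \left(K r^{2} + 1\right)\right) = 3 \cdot 2 \left(0 + \left(1 + K r^{2}\right)\right) = 3 \cdot 2 \left(1 + K r^{2}\right) = 3 \left(2 + 2 K r^{2}\right) = 6 + 6 K r^{2}$)
$o = -25$ ($o = \left(18 - 13\right) \left(-5\right) = 5 \left(-5\right) = -25$)
$\sqrt{Y{\left(68,-30 \right)} + o} = \sqrt{\left(6 + 6 \cdot 68 \left(-30\right)^{2}\right) - 25} = \sqrt{\left(6 + 6 \cdot 68 \cdot 900\right) - 25} = \sqrt{\left(6 + 367200\right) - 25} = \sqrt{367206 - 25} = \sqrt{367181}$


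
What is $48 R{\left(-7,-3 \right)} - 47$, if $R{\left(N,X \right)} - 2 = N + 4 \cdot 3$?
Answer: $289$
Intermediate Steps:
$R{\left(N,X \right)} = 14 + N$ ($R{\left(N,X \right)} = 2 + \left(N + 4 \cdot 3\right) = 2 + \left(N + 12\right) = 2 + \left(12 + N\right) = 14 + N$)
$48 R{\left(-7,-3 \right)} - 47 = 48 \left(14 - 7\right) - 47 = 48 \cdot 7 - 47 = 336 - 47 = 289$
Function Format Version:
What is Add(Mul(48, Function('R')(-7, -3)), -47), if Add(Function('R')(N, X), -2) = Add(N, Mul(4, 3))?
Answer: 289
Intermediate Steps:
Function('R')(N, X) = Add(14, N) (Function('R')(N, X) = Add(2, Add(N, Mul(4, 3))) = Add(2, Add(N, 12)) = Add(2, Add(12, N)) = Add(14, N))
Add(Mul(48, Function('R')(-7, -3)), -47) = Add(Mul(48, Add(14, -7)), -47) = Add(Mul(48, 7), -47) = Add(336, -47) = 289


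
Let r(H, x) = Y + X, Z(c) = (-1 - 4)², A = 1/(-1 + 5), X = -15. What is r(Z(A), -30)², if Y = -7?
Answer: 484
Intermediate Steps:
A = ¼ (A = 1/4 = ¼ ≈ 0.25000)
Z(c) = 25 (Z(c) = (-5)² = 25)
r(H, x) = -22 (r(H, x) = -7 - 15 = -22)
r(Z(A), -30)² = (-22)² = 484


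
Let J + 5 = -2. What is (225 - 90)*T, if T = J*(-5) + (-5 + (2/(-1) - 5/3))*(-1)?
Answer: 5895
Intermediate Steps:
J = -7 (J = -5 - 2 = -7)
T = 131/3 (T = -7*(-5) + (-5 + (2/(-1) - 5/3))*(-1) = 35 + (-5 + (2*(-1) - 5*1/3))*(-1) = 35 + (-5 + (-2 - 5/3))*(-1) = 35 + (-5 - 11/3)*(-1) = 35 - 26/3*(-1) = 35 + 26/3 = 131/3 ≈ 43.667)
(225 - 90)*T = (225 - 90)*(131/3) = 135*(131/3) = 5895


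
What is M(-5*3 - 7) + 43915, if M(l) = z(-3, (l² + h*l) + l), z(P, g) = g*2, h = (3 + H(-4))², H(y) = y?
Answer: 44795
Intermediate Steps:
h = 1 (h = (3 - 4)² = (-1)² = 1)
z(P, g) = 2*g
M(l) = 2*l² + 4*l (M(l) = 2*((l² + 1*l) + l) = 2*((l² + l) + l) = 2*((l + l²) + l) = 2*(l² + 2*l) = 2*l² + 4*l)
M(-5*3 - 7) + 43915 = 2*(-5*3 - 7)*(2 + (-5*3 - 7)) + 43915 = 2*(-15 - 7)*(2 + (-15 - 7)) + 43915 = 2*(-22)*(2 - 22) + 43915 = 2*(-22)*(-20) + 43915 = 880 + 43915 = 44795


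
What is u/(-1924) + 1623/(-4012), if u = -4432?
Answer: 3664633/1929772 ≈ 1.8990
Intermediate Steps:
u/(-1924) + 1623/(-4012) = -4432/(-1924) + 1623/(-4012) = -4432*(-1/1924) + 1623*(-1/4012) = 1108/481 - 1623/4012 = 3664633/1929772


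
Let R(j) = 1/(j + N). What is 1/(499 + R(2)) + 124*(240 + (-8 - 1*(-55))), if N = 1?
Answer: 53310827/1498 ≈ 35588.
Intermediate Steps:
R(j) = 1/(1 + j) (R(j) = 1/(j + 1) = 1/(1 + j))
1/(499 + R(2)) + 124*(240 + (-8 - 1*(-55))) = 1/(499 + 1/(1 + 2)) + 124*(240 + (-8 - 1*(-55))) = 1/(499 + 1/3) + 124*(240 + (-8 + 55)) = 1/(499 + 1/3) + 124*(240 + 47) = 1/(1498/3) + 124*287 = 3/1498 + 35588 = 53310827/1498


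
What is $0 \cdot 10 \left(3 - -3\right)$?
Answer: $0$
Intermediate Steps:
$0 \cdot 10 \left(3 - -3\right) = 0 \left(3 + 3\right) = 0 \cdot 6 = 0$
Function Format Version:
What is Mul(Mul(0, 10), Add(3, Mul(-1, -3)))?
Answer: 0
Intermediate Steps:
Mul(Mul(0, 10), Add(3, Mul(-1, -3))) = Mul(0, Add(3, 3)) = Mul(0, 6) = 0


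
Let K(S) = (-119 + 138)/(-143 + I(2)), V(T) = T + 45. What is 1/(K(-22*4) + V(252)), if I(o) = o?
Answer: 141/41858 ≈ 0.0033685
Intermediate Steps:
V(T) = 45 + T
K(S) = -19/141 (K(S) = (-119 + 138)/(-143 + 2) = 19/(-141) = 19*(-1/141) = -19/141)
1/(K(-22*4) + V(252)) = 1/(-19/141 + (45 + 252)) = 1/(-19/141 + 297) = 1/(41858/141) = 141/41858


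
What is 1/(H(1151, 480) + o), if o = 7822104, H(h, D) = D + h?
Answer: 1/7823735 ≈ 1.2782e-7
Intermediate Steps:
1/(H(1151, 480) + o) = 1/((480 + 1151) + 7822104) = 1/(1631 + 7822104) = 1/7823735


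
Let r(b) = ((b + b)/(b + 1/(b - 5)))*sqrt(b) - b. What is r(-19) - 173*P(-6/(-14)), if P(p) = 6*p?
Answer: -2981/7 + 912*I*sqrt(19)/457 ≈ -425.86 + 8.6987*I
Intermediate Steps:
r(b) = -b + 2*b**(3/2)/(b + 1/(-5 + b)) (r(b) = ((2*b)/(b + 1/(-5 + b)))*sqrt(b) - b = (2*b/(b + 1/(-5 + b)))*sqrt(b) - b = 2*b**(3/2)/(b + 1/(-5 + b)) - b = -b + 2*b**(3/2)/(b + 1/(-5 + b)))
r(-19) - 173*P(-6/(-14)) = (-1*(-19) - 1*(-19)**3 - (-190)*I*sqrt(19) + 2*(-19)**(5/2) + 5*(-19)**2)/(1 + (-19)**2 - 5*(-19)) - 1038*(-6/(-14)) = (19 - 1*(-6859) - (-190)*I*sqrt(19) + 2*(361*I*sqrt(19)) + 5*361)/(1 + 361 + 95) - 1038*(-6*(-1/14)) = (19 + 6859 + 190*I*sqrt(19) + 722*I*sqrt(19) + 1805)/457 - 1038*3/7 = (8683 + 912*I*sqrt(19))/457 - 173*18/7 = (19 + 912*I*sqrt(19)/457) - 3114/7 = -2981/7 + 912*I*sqrt(19)/457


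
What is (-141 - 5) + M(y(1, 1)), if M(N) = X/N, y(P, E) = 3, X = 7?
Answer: -431/3 ≈ -143.67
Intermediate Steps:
M(N) = 7/N
(-141 - 5) + M(y(1, 1)) = (-141 - 5) + 7/3 = -146 + 7*(⅓) = -146 + 7/3 = -431/3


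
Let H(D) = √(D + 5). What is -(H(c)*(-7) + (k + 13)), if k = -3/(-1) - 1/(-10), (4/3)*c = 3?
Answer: -161/10 + 7*√29/2 ≈ 2.7481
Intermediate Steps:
c = 9/4 (c = (¾)*3 = 9/4 ≈ 2.2500)
k = 31/10 (k = -3*(-1) - 1*(-⅒) = 3 + ⅒ = 31/10 ≈ 3.1000)
H(D) = √(5 + D)
-(H(c)*(-7) + (k + 13)) = -(√(5 + 9/4)*(-7) + (31/10 + 13)) = -(√(29/4)*(-7) + 161/10) = -((√29/2)*(-7) + 161/10) = -(-7*√29/2 + 161/10) = -(161/10 - 7*√29/2) = -161/10 + 7*√29/2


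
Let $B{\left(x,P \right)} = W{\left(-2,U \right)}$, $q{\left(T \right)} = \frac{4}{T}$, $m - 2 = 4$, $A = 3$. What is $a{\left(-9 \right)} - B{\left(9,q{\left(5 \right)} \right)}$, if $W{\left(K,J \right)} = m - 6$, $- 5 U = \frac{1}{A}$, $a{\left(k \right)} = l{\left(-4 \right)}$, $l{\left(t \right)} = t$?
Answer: $-4$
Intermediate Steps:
$m = 6$ ($m = 2 + 4 = 6$)
$a{\left(k \right)} = -4$
$U = - \frac{1}{15}$ ($U = - \frac{1}{5 \cdot 3} = \left(- \frac{1}{5}\right) \frac{1}{3} = - \frac{1}{15} \approx -0.066667$)
$W{\left(K,J \right)} = 0$ ($W{\left(K,J \right)} = 6 - 6 = 0$)
$B{\left(x,P \right)} = 0$
$a{\left(-9 \right)} - B{\left(9,q{\left(5 \right)} \right)} = -4 - 0 = -4 + 0 = -4$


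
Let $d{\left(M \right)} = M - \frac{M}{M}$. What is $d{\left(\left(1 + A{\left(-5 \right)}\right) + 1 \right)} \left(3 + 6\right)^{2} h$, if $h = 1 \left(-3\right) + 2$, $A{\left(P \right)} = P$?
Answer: $324$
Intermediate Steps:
$h = -1$ ($h = -3 + 2 = -1$)
$d{\left(M \right)} = -1 + M$ ($d{\left(M \right)} = M - 1 = -1 + M$)
$d{\left(\left(1 + A{\left(-5 \right)}\right) + 1 \right)} \left(3 + 6\right)^{2} h = \left(-1 + \left(\left(1 - 5\right) + 1\right)\right) \left(3 + 6\right)^{2} \left(-1\right) = \left(-1 + \left(-4 + 1\right)\right) 9^{2} \left(-1\right) = \left(-1 - 3\right) 81 \left(-1\right) = \left(-4\right) 81 \left(-1\right) = \left(-324\right) \left(-1\right) = 324$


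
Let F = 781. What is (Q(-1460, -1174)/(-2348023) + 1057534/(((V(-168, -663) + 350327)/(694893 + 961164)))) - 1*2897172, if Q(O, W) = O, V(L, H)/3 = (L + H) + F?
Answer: 1730055242441602282/822223650071 ≈ 2.1041e+6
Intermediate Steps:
V(L, H) = 2343 + 3*H + 3*L (V(L, H) = 3*((L + H) + 781) = 3*((H + L) + 781) = 3*(781 + H + L) = 2343 + 3*H + 3*L)
(Q(-1460, -1174)/(-2348023) + 1057534/(((V(-168, -663) + 350327)/(694893 + 961164)))) - 1*2897172 = (-1460/(-2348023) + 1057534/((((2343 + 3*(-663) + 3*(-168)) + 350327)/(694893 + 961164)))) - 1*2897172 = (-1460*(-1/2348023) + 1057534/((((2343 - 1989 - 504) + 350327)/1656057))) - 2897172 = (1460/2348023 + 1057534/(((-150 + 350327)*(1/1656057)))) - 2897172 = (1460/2348023 + 1057534/((350177*(1/1656057)))) - 2897172 = (1460/2348023 + 1057534/(350177/1656057)) - 2897172 = (1460/2348023 + 1057534*(1656057/350177)) - 2897172 = (1460/2348023 + 1751336583438/350177) - 2897172 = 4112178579165101494/822223650071 - 2897172 = 1730055242441602282/822223650071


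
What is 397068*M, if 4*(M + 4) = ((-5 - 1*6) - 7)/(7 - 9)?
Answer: -694869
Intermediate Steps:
M = -7/4 (M = -4 + (((-5 - 1*6) - 7)/(7 - 9))/4 = -4 + (((-5 - 6) - 7)/(-2))/4 = -4 + ((-11 - 7)*(-½))/4 = -4 + (-18*(-½))/4 = -4 + (¼)*9 = -4 + 9/4 = -7/4 ≈ -1.7500)
397068*M = 397068*(-7/4) = -694869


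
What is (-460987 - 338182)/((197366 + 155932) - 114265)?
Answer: -799169/239033 ≈ -3.3433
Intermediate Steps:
(-460987 - 338182)/((197366 + 155932) - 114265) = -799169/(353298 - 114265) = -799169/239033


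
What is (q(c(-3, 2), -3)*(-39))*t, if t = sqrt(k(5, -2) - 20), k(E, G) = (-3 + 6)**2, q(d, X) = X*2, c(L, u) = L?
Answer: 234*I*sqrt(11) ≈ 776.09*I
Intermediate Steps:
q(d, X) = 2*X
k(E, G) = 9 (k(E, G) = 3**2 = 9)
t = I*sqrt(11) (t = sqrt(9 - 20) = sqrt(-11) = I*sqrt(11) ≈ 3.3166*I)
(q(c(-3, 2), -3)*(-39))*t = ((2*(-3))*(-39))*(I*sqrt(11)) = (-6*(-39))*(I*sqrt(11)) = 234*(I*sqrt(11)) = 234*I*sqrt(11)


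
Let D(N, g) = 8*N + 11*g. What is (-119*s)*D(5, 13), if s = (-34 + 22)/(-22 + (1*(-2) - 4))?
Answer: -9333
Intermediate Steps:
s = 3/7 (s = -12/(-22 + (-2 - 4)) = -12/(-22 - 6) = -12/(-28) = -12*(-1/28) = 3/7 ≈ 0.42857)
(-119*s)*D(5, 13) = (-119*3/7)*(8*5 + 11*13) = -51*(40 + 143) = -51*183 = -9333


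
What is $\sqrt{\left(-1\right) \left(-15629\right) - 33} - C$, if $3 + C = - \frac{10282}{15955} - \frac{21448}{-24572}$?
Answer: $\frac{271646311}{98011565} + 2 \sqrt{3899} \approx 127.66$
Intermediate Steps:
$C = - \frac{271646311}{98011565}$ ($C = -3 - \left(- \frac{5362}{6143} + \frac{10282}{15955}\right) = -3 - - \frac{22388384}{98011565} = -3 + \left(- \frac{10282}{15955} + \frac{5362}{6143}\right) = -3 + \frac{22388384}{98011565} = - \frac{271646311}{98011565} \approx -2.7716$)
$\sqrt{\left(-1\right) \left(-15629\right) - 33} - C = \sqrt{\left(-1\right) \left(-15629\right) - 33} - - \frac{271646311}{98011565} = \sqrt{15629 - 33} + \frac{271646311}{98011565} = \sqrt{15596} + \frac{271646311}{98011565} = 2 \sqrt{3899} + \frac{271646311}{98011565} = \frac{271646311}{98011565} + 2 \sqrt{3899}$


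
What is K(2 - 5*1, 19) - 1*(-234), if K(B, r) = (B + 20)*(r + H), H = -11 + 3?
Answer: 421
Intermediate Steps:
H = -8
K(B, r) = (-8 + r)*(20 + B) (K(B, r) = (B + 20)*(r - 8) = (20 + B)*(-8 + r) = (-8 + r)*(20 + B))
K(2 - 5*1, 19) - 1*(-234) = (-160 - 8*(2 - 5*1) + 20*19 + (2 - 5*1)*19) - 1*(-234) = (-160 - 8*(2 - 5) + 380 + (2 - 5)*19) + 234 = (-160 - 8*(-3) + 380 - 3*19) + 234 = (-160 + 24 + 380 - 57) + 234 = 187 + 234 = 421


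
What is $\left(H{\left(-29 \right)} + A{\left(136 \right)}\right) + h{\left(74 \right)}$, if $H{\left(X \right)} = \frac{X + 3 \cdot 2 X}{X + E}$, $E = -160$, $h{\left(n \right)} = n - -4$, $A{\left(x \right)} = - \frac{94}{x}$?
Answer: $\frac{143911}{1836} \approx 78.383$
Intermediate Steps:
$h{\left(n \right)} = 4 + n$ ($h{\left(n \right)} = n + 4 = 4 + n$)
$H{\left(X \right)} = \frac{7 X}{-160 + X}$ ($H{\left(X \right)} = \frac{X + 3 \cdot 2 X}{X - 160} = \frac{X + 6 X}{-160 + X} = \frac{7 X}{-160 + X}$)
$\left(H{\left(-29 \right)} + A{\left(136 \right)}\right) + h{\left(74 \right)} = \left(7 \left(-29\right) \frac{1}{-160 - 29} - \frac{94}{136}\right) + \left(4 + 74\right) = \left(7 \left(-29\right) \frac{1}{-189} - \frac{47}{68}\right) + 78 = \left(7 \left(-29\right) \left(- \frac{1}{189}\right) - \frac{47}{68}\right) + 78 = \left(\frac{29}{27} - \frac{47}{68}\right) + 78 = \frac{703}{1836} + 78 = \frac{143911}{1836}$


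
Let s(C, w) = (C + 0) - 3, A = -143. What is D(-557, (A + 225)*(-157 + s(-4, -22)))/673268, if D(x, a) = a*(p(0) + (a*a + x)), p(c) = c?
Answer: -608011470214/168317 ≈ -3.6123e+6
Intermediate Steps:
s(C, w) = -3 + C (s(C, w) = C - 3 = -3 + C)
D(x, a) = a*(x + a²) (D(x, a) = a*(0 + (a*a + x)) = a*(0 + (a² + x)) = a*(0 + (x + a²)) = a*(x + a²))
D(-557, (A + 225)*(-157 + s(-4, -22)))/673268 = (((-143 + 225)*(-157 + (-3 - 4)))*(-557 + ((-143 + 225)*(-157 + (-3 - 4)))²))/673268 = ((82*(-157 - 7))*(-557 + (82*(-157 - 7))²))*(1/673268) = ((82*(-164))*(-557 + (82*(-164))²))*(1/673268) = -13448*(-557 + (-13448)²)*(1/673268) = -13448*(-557 + 180848704)*(1/673268) = -13448*180848147*(1/673268) = -2432045880856*1/673268 = -608011470214/168317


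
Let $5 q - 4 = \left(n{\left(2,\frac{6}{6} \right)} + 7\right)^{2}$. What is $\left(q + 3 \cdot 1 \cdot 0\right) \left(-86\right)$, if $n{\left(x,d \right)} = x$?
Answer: $-1462$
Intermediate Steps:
$q = 17$ ($q = \frac{4}{5} + \frac{\left(2 + 7\right)^{2}}{5} = \frac{4}{5} + \frac{9^{2}}{5} = \frac{4}{5} + \frac{1}{5} \cdot 81 = \frac{4}{5} + \frac{81}{5} = 17$)
$\left(q + 3 \cdot 1 \cdot 0\right) \left(-86\right) = \left(17 + 3 \cdot 1 \cdot 0\right) \left(-86\right) = \left(17 + 3 \cdot 0\right) \left(-86\right) = \left(17 + 0\right) \left(-86\right) = 17 \left(-86\right) = -1462$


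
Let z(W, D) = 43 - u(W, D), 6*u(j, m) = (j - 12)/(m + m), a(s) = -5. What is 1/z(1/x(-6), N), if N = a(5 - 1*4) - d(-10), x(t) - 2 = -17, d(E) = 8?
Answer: 2340/100439 ≈ 0.023298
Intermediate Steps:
x(t) = -15 (x(t) = 2 - 17 = -15)
u(j, m) = (-12 + j)/(12*m) (u(j, m) = ((j - 12)/(m + m))/6 = ((-12 + j)/((2*m)))/6 = ((-12 + j)*(1/(2*m)))/6 = ((-12 + j)/(2*m))/6 = (-12 + j)/(12*m))
N = -13 (N = -5 - 1*8 = -5 - 8 = -13)
z(W, D) = 43 - (-12 + W)/(12*D)
1/z(1/x(-6), N) = 1/((1/12)*(12 - 1/(-15) + 516*(-13))/(-13)) = 1/((1/12)*(-1/13)*(12 - 1*(-1/15) - 6708)) = 1/((1/12)*(-1/13)*(12 + 1/15 - 6708)) = 1/((1/12)*(-1/13)*(-100439/15)) = 1/(100439/2340) = 2340/100439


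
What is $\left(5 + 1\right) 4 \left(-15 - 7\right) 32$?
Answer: $-16896$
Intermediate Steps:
$\left(5 + 1\right) 4 \left(-15 - 7\right) 32 = 6 \cdot 4 \left(-22\right) 32 = 24 \left(-22\right) 32 = \left(-528\right) 32 = -16896$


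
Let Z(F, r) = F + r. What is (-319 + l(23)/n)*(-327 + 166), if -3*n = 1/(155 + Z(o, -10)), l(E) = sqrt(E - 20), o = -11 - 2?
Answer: 51359 + 63756*sqrt(3) ≈ 1.6179e+5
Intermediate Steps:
o = -13
l(E) = sqrt(-20 + E)
n = -1/396 (n = -1/(3*(155 + (-13 - 10))) = -1/(3*(155 - 23)) = -1/3/132 = -1/3*1/132 = -1/396 ≈ -0.0025253)
(-319 + l(23)/n)*(-327 + 166) = (-319 + sqrt(-20 + 23)/(-1/396))*(-327 + 166) = (-319 + sqrt(3)*(-396))*(-161) = (-319 - 396*sqrt(3))*(-161) = 51359 + 63756*sqrt(3)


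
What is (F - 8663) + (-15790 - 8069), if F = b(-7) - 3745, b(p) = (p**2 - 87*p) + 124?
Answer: -35485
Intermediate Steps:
b(p) = 124 + p**2 - 87*p
F = -2963 (F = (124 + (-7)**2 - 87*(-7)) - 3745 = (124 + 49 + 609) - 3745 = 782 - 3745 = -2963)
(F - 8663) + (-15790 - 8069) = (-2963 - 8663) + (-15790 - 8069) = -11626 - 23859 = -35485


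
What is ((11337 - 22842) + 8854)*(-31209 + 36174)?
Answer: -13162215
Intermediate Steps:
((11337 - 22842) + 8854)*(-31209 + 36174) = (-11505 + 8854)*4965 = -2651*4965 = -13162215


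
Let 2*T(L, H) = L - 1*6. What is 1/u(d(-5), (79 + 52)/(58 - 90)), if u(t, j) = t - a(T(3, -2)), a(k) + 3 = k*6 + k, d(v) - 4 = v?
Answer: 2/25 ≈ 0.080000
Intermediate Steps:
d(v) = 4 + v
T(L, H) = -3 + L/2 (T(L, H) = (L - 1*6)/2 = (L - 6)/2 = (-6 + L)/2 = -3 + L/2)
a(k) = -3 + 7*k (a(k) = -3 + (k*6 + k) = -3 + (6*k + k) = -3 + 7*k)
u(t, j) = 27/2 + t (u(t, j) = t - (-3 + 7*(-3 + (½)*3)) = t - (-3 + 7*(-3 + 3/2)) = t - (-3 + 7*(-3/2)) = t - (-3 - 21/2) = t - 1*(-27/2) = t + 27/2 = 27/2 + t)
1/u(d(-5), (79 + 52)/(58 - 90)) = 1/(27/2 + (4 - 5)) = 1/(27/2 - 1) = 1/(25/2) = 2/25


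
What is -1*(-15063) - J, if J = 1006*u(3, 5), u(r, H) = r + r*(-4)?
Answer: 24117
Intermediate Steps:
u(r, H) = -3*r (u(r, H) = r - 4*r = -3*r)
J = -9054 (J = 1006*(-3*3) = 1006*(-9) = -9054)
-1*(-15063) - J = -1*(-15063) - 1*(-9054) = 15063 + 9054 = 24117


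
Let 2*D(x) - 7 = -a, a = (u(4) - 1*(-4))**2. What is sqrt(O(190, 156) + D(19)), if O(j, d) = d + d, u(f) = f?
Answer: 9*sqrt(14)/2 ≈ 16.837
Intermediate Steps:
O(j, d) = 2*d
a = 64 (a = (4 - 1*(-4))**2 = (4 + 4)**2 = 8**2 = 64)
D(x) = -57/2 (D(x) = 7/2 + (-1*64)/2 = 7/2 + (1/2)*(-64) = 7/2 - 32 = -57/2)
sqrt(O(190, 156) + D(19)) = sqrt(2*156 - 57/2) = sqrt(312 - 57/2) = sqrt(567/2) = 9*sqrt(14)/2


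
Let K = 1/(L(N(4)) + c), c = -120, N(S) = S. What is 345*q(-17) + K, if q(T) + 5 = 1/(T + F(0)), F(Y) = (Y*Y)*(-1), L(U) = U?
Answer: -3441737/1972 ≈ -1745.3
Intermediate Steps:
F(Y) = -Y² (F(Y) = Y²*(-1) = -Y²)
K = -1/116 (K = 1/(4 - 120) = 1/(-116) = -1/116 ≈ -0.0086207)
q(T) = -5 + 1/T (q(T) = -5 + 1/(T - 1*0²) = -5 + 1/(T - 1*0) = -5 + 1/(T + 0) = -5 + 1/T)
345*q(-17) + K = 345*(-5 + 1/(-17)) - 1/116 = 345*(-5 - 1/17) - 1/116 = 345*(-86/17) - 1/116 = -29670/17 - 1/116 = -3441737/1972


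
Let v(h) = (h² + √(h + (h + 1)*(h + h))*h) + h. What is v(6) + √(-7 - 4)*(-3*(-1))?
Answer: 42 + 18*√10 + 3*I*√11 ≈ 98.921 + 9.9499*I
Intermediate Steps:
v(h) = h + h² + h*√(h + 2*h*(1 + h)) (v(h) = (h² + √(h + (1 + h)*(2*h))*h) + h = (h² + √(h + 2*h*(1 + h))*h) + h = (h² + h*√(h + 2*h*(1 + h))) + h = h + h² + h*√(h + 2*h*(1 + h)))
v(6) + √(-7 - 4)*(-3*(-1)) = 6*(1 + 6 + √(6*(3 + 2*6))) + √(-7 - 4)*(-3*(-1)) = 6*(1 + 6 + √(6*(3 + 12))) + √(-11)*3 = 6*(1 + 6 + √(6*15)) + (I*√11)*3 = 6*(1 + 6 + √90) + 3*I*√11 = 6*(1 + 6 + 3*√10) + 3*I*√11 = 6*(7 + 3*√10) + 3*I*√11 = (42 + 18*√10) + 3*I*√11 = 42 + 18*√10 + 3*I*√11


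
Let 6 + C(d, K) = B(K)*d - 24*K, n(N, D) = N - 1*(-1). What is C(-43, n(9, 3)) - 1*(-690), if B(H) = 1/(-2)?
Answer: 931/2 ≈ 465.50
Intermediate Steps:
B(H) = -½
n(N, D) = 1 + N (n(N, D) = N + 1 = 1 + N)
C(d, K) = -6 - 24*K - d/2 (C(d, K) = -6 + (-d/2 - 24*K) = -6 + (-24*K - d/2) = -6 - 24*K - d/2)
C(-43, n(9, 3)) - 1*(-690) = (-6 - 24*(1 + 9) - ½*(-43)) - 1*(-690) = (-6 - 24*10 + 43/2) + 690 = (-6 - 240 + 43/2) + 690 = -449/2 + 690 = 931/2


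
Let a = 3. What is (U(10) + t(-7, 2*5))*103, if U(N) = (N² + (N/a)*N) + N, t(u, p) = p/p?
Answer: 44599/3 ≈ 14866.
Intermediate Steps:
t(u, p) = 1
U(N) = N + 4*N²/3 (U(N) = (N² + (N/3)*N) + N = (N² + N²/3) + N = 4*N²/3 + N = N + 4*N²/3)
(U(10) + t(-7, 2*5))*103 = ((⅓)*10*(3 + 4*10) + 1)*103 = ((⅓)*10*(3 + 40) + 1)*103 = ((⅓)*10*43 + 1)*103 = (430/3 + 1)*103 = (433/3)*103 = 44599/3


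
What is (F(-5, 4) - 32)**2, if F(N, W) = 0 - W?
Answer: 1296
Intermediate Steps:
F(N, W) = -W
(F(-5, 4) - 32)**2 = (-1*4 - 32)**2 = (-4 - 32)**2 = (-36)**2 = 1296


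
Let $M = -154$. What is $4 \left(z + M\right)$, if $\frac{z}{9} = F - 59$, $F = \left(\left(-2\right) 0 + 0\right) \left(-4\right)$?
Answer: $-2740$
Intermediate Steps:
$F = 0$ ($F = \left(0 + 0\right) \left(-4\right) = 0 \left(-4\right) = 0$)
$z = -531$ ($z = 9 \left(0 - 59\right) = 9 \left(-59\right) = -531$)
$4 \left(z + M\right) = 4 \left(-531 - 154\right) = 4 \left(-685\right) = -2740$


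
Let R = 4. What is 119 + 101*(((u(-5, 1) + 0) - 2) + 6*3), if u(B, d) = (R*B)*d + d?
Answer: -184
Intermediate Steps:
u(B, d) = d + 4*B*d (u(B, d) = (4*B)*d + d = 4*B*d + d = d + 4*B*d)
119 + 101*(((u(-5, 1) + 0) - 2) + 6*3) = 119 + 101*(((1*(1 + 4*(-5)) + 0) - 2) + 6*3) = 119 + 101*(((1*(1 - 20) + 0) - 2) + 18) = 119 + 101*(((1*(-19) + 0) - 2) + 18) = 119 + 101*(((-19 + 0) - 2) + 18) = 119 + 101*((-19 - 2) + 18) = 119 + 101*(-21 + 18) = 119 + 101*(-3) = 119 - 303 = -184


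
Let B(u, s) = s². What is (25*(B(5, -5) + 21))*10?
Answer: 11500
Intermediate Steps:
(25*(B(5, -5) + 21))*10 = (25*((-5)² + 21))*10 = (25*(25 + 21))*10 = (25*46)*10 = 1150*10 = 11500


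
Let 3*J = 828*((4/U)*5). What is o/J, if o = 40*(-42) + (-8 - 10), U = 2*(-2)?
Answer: 283/230 ≈ 1.2304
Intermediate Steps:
U = -4
o = -1698 (o = -1680 - 18 = -1698)
J = -1380 (J = (828*((4/(-4))*5))/3 = (828*((4*(-1/4))*5))/3 = (828*(-1*5))/3 = (828*(-5))/3 = (1/3)*(-4140) = -1380)
o/J = -1698/(-1380) = -1698*(-1/1380) = 283/230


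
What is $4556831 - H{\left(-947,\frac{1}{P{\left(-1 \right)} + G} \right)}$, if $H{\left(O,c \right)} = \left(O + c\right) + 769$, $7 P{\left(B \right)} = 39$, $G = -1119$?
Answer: $\frac{35517328153}{7794} \approx 4.557 \cdot 10^{6}$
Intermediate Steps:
$P{\left(B \right)} = \frac{39}{7}$ ($P{\left(B \right)} = \frac{1}{7} \cdot 39 = \frac{39}{7}$)
$H{\left(O,c \right)} = 769 + O + c$
$4556831 - H{\left(-947,\frac{1}{P{\left(-1 \right)} + G} \right)} = 4556831 - \left(769 - 947 + \frac{1}{\frac{39}{7} - 1119}\right) = 4556831 - \left(769 - 947 + \frac{1}{- \frac{7794}{7}}\right) = 4556831 - \left(769 - 947 - \frac{7}{7794}\right) = 4556831 - - \frac{1387339}{7794} = 4556831 + \frac{1387339}{7794} = \frac{35517328153}{7794}$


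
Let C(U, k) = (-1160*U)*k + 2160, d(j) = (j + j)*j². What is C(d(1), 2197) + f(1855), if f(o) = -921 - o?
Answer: -5097656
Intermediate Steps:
d(j) = 2*j³ (d(j) = (2*j)*j² = 2*j³)
C(U, k) = 2160 - 1160*U*k (C(U, k) = -1160*U*k + 2160 = 2160 - 1160*U*k)
C(d(1), 2197) + f(1855) = (2160 - 1160*2*1³*2197) + (-921 - 1*1855) = (2160 - 1160*2*1*2197) + (-921 - 1855) = (2160 - 1160*2*2197) - 2776 = (2160 - 5097040) - 2776 = -5094880 - 2776 = -5097656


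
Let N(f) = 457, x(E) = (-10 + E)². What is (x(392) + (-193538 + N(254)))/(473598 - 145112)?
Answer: -47157/328486 ≈ -0.14356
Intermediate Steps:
(x(392) + (-193538 + N(254)))/(473598 - 145112) = ((-10 + 392)² + (-193538 + 457))/(473598 - 145112) = (382² - 193081)/328486 = (145924 - 193081)*(1/328486) = -47157*1/328486 = -47157/328486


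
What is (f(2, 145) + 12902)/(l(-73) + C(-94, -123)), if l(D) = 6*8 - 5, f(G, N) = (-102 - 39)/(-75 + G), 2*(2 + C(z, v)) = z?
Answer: -941987/438 ≈ -2150.7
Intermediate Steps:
C(z, v) = -2 + z/2
f(G, N) = -141/(-75 + G)
l(D) = 43 (l(D) = 48 - 5 = 43)
(f(2, 145) + 12902)/(l(-73) + C(-94, -123)) = (-141/(-75 + 2) + 12902)/(43 + (-2 + (½)*(-94))) = (-141/(-73) + 12902)/(43 + (-2 - 47)) = (-141*(-1/73) + 12902)/(43 - 49) = (141/73 + 12902)/(-6) = (941987/73)*(-⅙) = -941987/438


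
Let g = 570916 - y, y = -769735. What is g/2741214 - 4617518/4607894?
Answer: -3240013643929/6315611771658 ≈ -0.51302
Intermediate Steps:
g = 1340651 (g = 570916 - 1*(-769735) = 570916 + 769735 = 1340651)
g/2741214 - 4617518/4607894 = 1340651/2741214 - 4617518/4607894 = 1340651*(1/2741214) - 4617518*1/4607894 = 1340651/2741214 - 2308759/2303947 = -3240013643929/6315611771658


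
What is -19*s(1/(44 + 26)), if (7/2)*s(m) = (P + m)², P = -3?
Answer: -829939/17150 ≈ -48.393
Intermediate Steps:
s(m) = 2*(-3 + m)²/7
-19*s(1/(44 + 26)) = -38*(-3 + 1/(44 + 26))²/7 = -38*(-3 + 1/70)²/7 = -38*(-209/70)²/7 = -38*43681/(7*4900) = -19*43681/17150 = -829939/17150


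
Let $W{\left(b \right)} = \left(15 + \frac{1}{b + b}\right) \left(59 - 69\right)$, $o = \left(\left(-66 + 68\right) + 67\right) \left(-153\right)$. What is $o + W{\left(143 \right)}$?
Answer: $- \frac{1531106}{143} \approx -10707.0$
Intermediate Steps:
$o = -10557$ ($o = \left(2 + 67\right) \left(-153\right) = 69 \left(-153\right) = -10557$)
$W{\left(b \right)} = -150 - \frac{5}{b}$ ($W{\left(b \right)} = \left(15 + \frac{1}{2 b}\right) \left(-10\right) = -150 - \frac{5}{b}$)
$o + W{\left(143 \right)} = -10557 - \left(150 + \frac{5}{143}\right) = -10557 - \frac{21455}{143} = - \frac{1531106}{143}$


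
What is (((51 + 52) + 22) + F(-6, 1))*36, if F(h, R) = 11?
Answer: 4896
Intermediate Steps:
(((51 + 52) + 22) + F(-6, 1))*36 = (((51 + 52) + 22) + 11)*36 = ((103 + 22) + 11)*36 = (125 + 11)*36 = 136*36 = 4896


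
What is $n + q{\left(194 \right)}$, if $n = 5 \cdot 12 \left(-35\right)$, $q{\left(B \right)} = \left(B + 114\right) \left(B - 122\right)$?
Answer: $20076$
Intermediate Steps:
$q{\left(B \right)} = \left(-122 + B\right) \left(114 + B\right)$ ($q{\left(B \right)} = \left(114 + B\right) \left(-122 + B\right) = \left(-122 + B\right) \left(114 + B\right)$)
$n = -2100$ ($n = 60 \left(-35\right) = -2100$)
$n + q{\left(194 \right)} = -2100 - \left(15460 - 37636\right) = -2100 - -22176 = -2100 + 22176 = 20076$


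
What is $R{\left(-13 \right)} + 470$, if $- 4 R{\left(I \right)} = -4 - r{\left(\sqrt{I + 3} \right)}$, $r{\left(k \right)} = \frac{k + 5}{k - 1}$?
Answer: $\frac{20729}{44} - \frac{3 i \sqrt{10}}{22} \approx 471.11 - 0.43122 i$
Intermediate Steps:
$r{\left(k \right)} = \frac{5 + k}{-1 + k}$
$R{\left(I \right)} = 1 + \frac{5 + \sqrt{3 + I}}{4 \left(-1 + \sqrt{3 + I}\right)}$ ($R{\left(I \right)} = - \frac{-4 - \frac{5 + \sqrt{I + 3}}{-1 + \sqrt{I + 3}}}{4} = - \frac{-4 - \frac{5 + \sqrt{3 + I}}{-1 + \sqrt{3 + I}}}{4} = 1 + \frac{5 + \sqrt{3 + I}}{4 \left(-1 + \sqrt{3 + I}\right)}$)
$R{\left(-13 \right)} + 470 = \frac{1 + 5 \sqrt{3 - 13}}{4 \left(-1 + \sqrt{3 - 13}\right)} + 470 = \frac{1 + 5 \sqrt{-10}}{4 \left(-1 + \sqrt{-10}\right)} + 470 = \frac{1 + 5 i \sqrt{10}}{4 \left(-1 + i \sqrt{10}\right)} + 470 = 470 + \frac{1 + 5 i \sqrt{10}}{4 \left(-1 + i \sqrt{10}\right)}$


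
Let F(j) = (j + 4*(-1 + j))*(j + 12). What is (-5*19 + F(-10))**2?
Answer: 41209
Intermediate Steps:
F(j) = (-4 + 5*j)*(12 + j) (F(j) = (j + (-4 + 4*j))*(12 + j) = (-4 + 5*j)*(12 + j))
(-5*19 + F(-10))**2 = (-5*19 + (-48 + 5*(-10)**2 + 56*(-10)))**2 = (-95 + (-48 + 5*100 - 560))**2 = (-95 + (-48 + 500 - 560))**2 = (-95 - 108)**2 = (-203)**2 = 41209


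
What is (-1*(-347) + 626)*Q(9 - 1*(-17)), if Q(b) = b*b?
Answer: 657748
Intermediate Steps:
Q(b) = b**2
(-1*(-347) + 626)*Q(9 - 1*(-17)) = (-1*(-347) + 626)*(9 - 1*(-17))**2 = (347 + 626)*(9 + 17)**2 = 973*26**2 = 973*676 = 657748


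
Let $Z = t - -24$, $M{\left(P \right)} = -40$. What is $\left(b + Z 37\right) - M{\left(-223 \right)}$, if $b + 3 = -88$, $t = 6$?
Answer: $1059$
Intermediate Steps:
$Z = 30$ ($Z = 6 - -24 = 6 + 24 = 30$)
$b = -91$ ($b = -3 - 88 = -91$)
$\left(b + Z 37\right) - M{\left(-223 \right)} = \left(-91 + 30 \cdot 37\right) - -40 = \left(-91 + 1110\right) + 40 = 1019 + 40 = 1059$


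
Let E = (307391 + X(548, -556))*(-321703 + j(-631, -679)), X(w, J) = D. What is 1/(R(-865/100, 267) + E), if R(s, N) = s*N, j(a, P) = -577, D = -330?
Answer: -20/1979192427791 ≈ -1.0105e-11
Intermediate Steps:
X(w, J) = -330
R(s, N) = N*s
E = -98959619080 (E = (307391 - 330)*(-321703 - 577) = 307061*(-322280) = -98959619080)
1/(R(-865/100, 267) + E) = 1/(267*(-865/100) - 98959619080) = 1/(267*(-865*1/100) - 98959619080) = 1/(267*(-173/20) - 98959619080) = 1/(-46191/20 - 98959619080) = 1/(-1979192427791/20) = -20/1979192427791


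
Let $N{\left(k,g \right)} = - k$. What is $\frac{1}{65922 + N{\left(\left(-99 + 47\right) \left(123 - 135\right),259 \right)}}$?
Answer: $\frac{1}{65298} \approx 1.5314 \cdot 10^{-5}$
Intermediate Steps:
$\frac{1}{65922 + N{\left(\left(-99 + 47\right) \left(123 - 135\right),259 \right)}} = \frac{1}{65922 - \left(-99 + 47\right) \left(123 - 135\right)} = \frac{1}{65922 - \left(-52\right) \left(-12\right)} = \frac{1}{65922 - 624} = \frac{1}{65298}$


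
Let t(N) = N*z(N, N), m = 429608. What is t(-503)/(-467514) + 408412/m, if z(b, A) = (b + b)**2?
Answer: 27360581944679/25105969314 ≈ 1089.8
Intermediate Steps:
z(b, A) = 4*b**2 (z(b, A) = (2*b)**2 = 4*b**2)
t(N) = 4*N**3 (t(N) = N*(4*N**2) = 4*N**3)
t(-503)/(-467514) + 408412/m = (4*(-503)**3)/(-467514) + 408412/429608 = (4*(-127263527))*(-1/467514) + 408412*(1/429608) = -509054108*(-1/467514) + 102103/107402 = 254527054/233757 + 102103/107402 = 27360581944679/25105969314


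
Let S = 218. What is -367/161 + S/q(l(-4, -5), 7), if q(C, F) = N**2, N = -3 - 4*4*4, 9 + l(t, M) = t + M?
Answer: -1612365/722729 ≈ -2.2309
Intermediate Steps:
l(t, M) = -9 + M + t (l(t, M) = -9 + (t + M) = -9 + (M + t) = -9 + M + t)
N = -67 (N = -3 - 16*4 = -3 - 1*64 = -3 - 64 = -67)
q(C, F) = 4489 (q(C, F) = (-67)**2 = 4489)
-367/161 + S/q(l(-4, -5), 7) = -367/161 + 218/4489 = -1612365/722729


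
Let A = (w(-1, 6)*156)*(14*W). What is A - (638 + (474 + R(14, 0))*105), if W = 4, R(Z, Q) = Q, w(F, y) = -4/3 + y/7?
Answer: -54568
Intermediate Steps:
w(F, y) = -4/3 + y/7 (w(F, y) = -4*⅓ + y*(⅐) = -4/3 + y/7)
A = -4160 (A = ((-4/3 + (⅐)*6)*156)*(14*4) = ((-4/3 + 6/7)*156)*56 = -10/21*156*56 = -520/7*56 = -4160)
A - (638 + (474 + R(14, 0))*105) = -4160 - (638 + (474 + 0)*105) = -4160 - (638 + 474*105) = -4160 - (638 + 49770) = -4160 - 1*50408 = -4160 - 50408 = -54568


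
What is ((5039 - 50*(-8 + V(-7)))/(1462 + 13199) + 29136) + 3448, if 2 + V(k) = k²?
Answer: 477717113/14661 ≈ 32584.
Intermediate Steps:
V(k) = -2 + k²
((5039 - 50*(-8 + V(-7)))/(1462 + 13199) + 29136) + 3448 = ((5039 - 50*(-8 + (-2 + (-7)²)))/(1462 + 13199) + 29136) + 3448 = ((5039 - 50*(-8 + (-2 + 49)))/14661 + 29136) + 3448 = ((5039 - 50*(-8 + 47))*(1/14661) + 29136) + 3448 = ((5039 - 50*39)*(1/14661) + 29136) + 3448 = ((5039 - 1950)*(1/14661) + 29136) + 3448 = (3089*(1/14661) + 29136) + 3448 = (3089/14661 + 29136) + 3448 = 427165985/14661 + 3448 = 477717113/14661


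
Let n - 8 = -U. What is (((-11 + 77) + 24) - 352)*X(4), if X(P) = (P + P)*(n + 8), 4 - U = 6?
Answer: -37728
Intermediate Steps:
U = -2 (U = 4 - 1*6 = 4 - 6 = -2)
n = 10 (n = 8 - 1*(-2) = 8 + 2 = 10)
X(P) = 36*P (X(P) = (P + P)*(10 + 8) = (2*P)*18 = 36*P)
(((-11 + 77) + 24) - 352)*X(4) = (((-11 + 77) + 24) - 352)*(36*4) = ((66 + 24) - 352)*144 = (90 - 352)*144 = -262*144 = -37728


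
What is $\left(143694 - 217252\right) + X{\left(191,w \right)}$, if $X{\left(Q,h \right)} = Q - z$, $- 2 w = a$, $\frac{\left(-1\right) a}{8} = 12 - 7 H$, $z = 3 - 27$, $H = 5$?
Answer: $-73343$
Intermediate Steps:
$z = -24$ ($z = 3 - 27 = -24$)
$a = 184$ ($a = - 8 \left(12 - 35\right) = \left(-8\right) \left(-23\right) = 184$)
$w = -92$ ($w = \left(- \frac{1}{2}\right) 184 = -92$)
$X{\left(Q,h \right)} = 24 + Q$ ($X{\left(Q,h \right)} = Q - -24 = Q + 24 = 24 + Q$)
$\left(143694 - 217252\right) + X{\left(191,w \right)} = \left(143694 - 217252\right) + \left(24 + 191\right) = -73558 + 215 = -73343$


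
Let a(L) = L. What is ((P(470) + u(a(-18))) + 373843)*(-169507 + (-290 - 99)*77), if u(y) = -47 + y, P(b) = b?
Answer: -74647506080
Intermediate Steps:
((P(470) + u(a(-18))) + 373843)*(-169507 + (-290 - 99)*77) = ((470 + (-47 - 18)) + 373843)*(-169507 + (-290 - 99)*77) = ((470 - 65) + 373843)*(-169507 - 389*77) = (405 + 373843)*(-169507 - 29953) = 374248*(-199460) = -74647506080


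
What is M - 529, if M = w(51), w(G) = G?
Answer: -478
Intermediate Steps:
M = 51
M - 529 = 51 - 529 = -478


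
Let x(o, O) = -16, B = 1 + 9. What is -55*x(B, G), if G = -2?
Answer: 880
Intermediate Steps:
B = 10
-55*x(B, G) = -55*(-16) = 880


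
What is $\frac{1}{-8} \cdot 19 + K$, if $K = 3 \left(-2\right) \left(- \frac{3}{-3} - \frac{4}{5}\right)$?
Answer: $- \frac{143}{40} \approx -3.575$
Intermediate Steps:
$K = - \frac{6}{5}$ ($K = - 6 \left(\left(-3\right) \left(- \frac{1}{3}\right) - \frac{4}{5}\right) = - 6 \left(1 - \frac{4}{5}\right) = \left(-6\right) \frac{1}{5} = - \frac{6}{5} \approx -1.2$)
$\frac{1}{-8} \cdot 19 + K = \frac{1}{-8} \cdot 19 - \frac{6}{5} = \left(- \frac{1}{8}\right) 19 - \frac{6}{5} = - \frac{19}{8} - \frac{6}{5} = - \frac{143}{40}$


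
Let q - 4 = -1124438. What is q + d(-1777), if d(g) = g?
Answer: -1126211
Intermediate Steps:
q = -1124434 (q = 4 - 1124438 = -1124434)
q + d(-1777) = -1124434 - 1777 = -1126211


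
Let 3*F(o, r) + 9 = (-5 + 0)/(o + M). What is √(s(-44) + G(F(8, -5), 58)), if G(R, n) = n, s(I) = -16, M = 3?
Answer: √42 ≈ 6.4807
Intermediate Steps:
F(o, r) = -3 - 5/(3*(3 + o)) (F(o, r) = -3 + ((-5 + 0)/(o + 3))/3 = -3 + (-5/(3 + o))/3 = -3 - 5/(3*(3 + o)))
√(s(-44) + G(F(8, -5), 58)) = √(-16 + 58) = √42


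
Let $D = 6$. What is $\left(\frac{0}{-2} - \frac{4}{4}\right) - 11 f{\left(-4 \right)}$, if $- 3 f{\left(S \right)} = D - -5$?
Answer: $\frac{118}{3} \approx 39.333$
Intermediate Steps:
$f{\left(S \right)} = - \frac{11}{3}$ ($f{\left(S \right)} = - \frac{6 - -5}{3} = - \frac{6 + 5}{3} = \left(- \frac{1}{3}\right) 11 = - \frac{11}{3}$)
$\left(\frac{0}{-2} - \frac{4}{4}\right) - 11 f{\left(-4 \right)} = \left(\frac{0}{-2} - \frac{4}{4}\right) - - \frac{121}{3} = \left(0 \left(- \frac{1}{2}\right) - 1\right) + \frac{121}{3} = \left(0 - 1\right) + \frac{121}{3} = -1 + \frac{121}{3} = \frac{118}{3}$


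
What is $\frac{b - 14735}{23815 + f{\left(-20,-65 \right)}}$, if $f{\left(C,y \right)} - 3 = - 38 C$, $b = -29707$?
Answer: $- \frac{22221}{12289} \approx -1.8082$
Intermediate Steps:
$f{\left(C,y \right)} = 3 - 38 C$
$\frac{b - 14735}{23815 + f{\left(-20,-65 \right)}} = \frac{-29707 - 14735}{23815 + \left(3 - -760\right)} = - \frac{44442}{23815 + \left(3 + 760\right)} = - \frac{44442}{23815 + 763} = - \frac{44442}{24578} = \left(-44442\right) \frac{1}{24578} = - \frac{22221}{12289}$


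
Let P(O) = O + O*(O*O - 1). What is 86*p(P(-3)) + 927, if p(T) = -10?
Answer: 67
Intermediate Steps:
P(O) = O + O*(-1 + O**2) (P(O) = O + O*(O**2 - 1) = O + O*(-1 + O**2))
86*p(P(-3)) + 927 = 86*(-10) + 927 = -860 + 927 = 67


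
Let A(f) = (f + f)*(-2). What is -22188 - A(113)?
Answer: -21736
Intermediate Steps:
A(f) = -4*f (A(f) = (2*f)*(-2) = -4*f)
-22188 - A(113) = -22188 - (-4)*113 = -22188 - 1*(-452) = -22188 + 452 = -21736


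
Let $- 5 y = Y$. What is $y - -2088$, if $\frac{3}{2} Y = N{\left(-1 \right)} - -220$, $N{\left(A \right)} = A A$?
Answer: $\frac{30878}{15} \approx 2058.5$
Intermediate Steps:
$N{\left(A \right)} = A^{2}$
$Y = \frac{442}{3}$ ($Y = \frac{2 \left(\left(-1\right)^{2} - -220\right)}{3} = \frac{2 \left(1 + 220\right)}{3} = \frac{2}{3} \cdot 221 = \frac{442}{3} \approx 147.33$)
$y = - \frac{442}{15}$ ($y = \left(- \frac{1}{5}\right) \frac{442}{3} = - \frac{442}{15} \approx -29.467$)
$y - -2088 = - \frac{442}{15} - -2088 = - \frac{442}{15} + 2088 = \frac{30878}{15}$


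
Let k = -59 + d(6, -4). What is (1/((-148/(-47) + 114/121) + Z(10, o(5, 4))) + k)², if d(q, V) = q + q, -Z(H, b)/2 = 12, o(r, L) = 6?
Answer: 28378218148641/12819221284 ≈ 2213.7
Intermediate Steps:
Z(H, b) = -24 (Z(H, b) = -2*12 = -24)
d(q, V) = 2*q
k = -47 (k = -59 + 2*6 = -59 + 12 = -47)
(1/((-148/(-47) + 114/121) + Z(10, o(5, 4))) + k)² = (1/((-148/(-47) + 114/121) - 24) - 47)² = (1/((-148*(-1/47) + 114*(1/121)) - 24) - 47)² = (1/((148/47 + 114/121) - 24) - 47)² = (1/(23266/5687 - 24) - 47)² = (1/(-113222/5687) - 47)² = (-5687/113222 - 47)² = (-5327121/113222)² = 28378218148641/12819221284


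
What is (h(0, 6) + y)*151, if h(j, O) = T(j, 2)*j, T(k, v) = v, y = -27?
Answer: -4077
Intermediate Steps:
h(j, O) = 2*j
(h(0, 6) + y)*151 = (2*0 - 27)*151 = (0 - 27)*151 = -27*151 = -4077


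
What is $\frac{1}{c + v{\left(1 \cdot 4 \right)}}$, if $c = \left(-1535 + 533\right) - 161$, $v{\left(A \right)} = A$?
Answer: $- \frac{1}{1159} \approx -0.00086281$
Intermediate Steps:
$c = -1163$ ($c = -1002 - 161 = -1163$)
$\frac{1}{c + v{\left(1 \cdot 4 \right)}} = \frac{1}{-1163 + 1 \cdot 4} = \frac{1}{-1163 + 4} = \frac{1}{-1159} = - \frac{1}{1159}$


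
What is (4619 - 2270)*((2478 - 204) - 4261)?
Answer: -4667463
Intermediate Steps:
(4619 - 2270)*((2478 - 204) - 4261) = 2349*(2274 - 4261) = 2349*(-1987) = -4667463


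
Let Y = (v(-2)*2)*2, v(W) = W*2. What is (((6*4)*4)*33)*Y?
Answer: -50688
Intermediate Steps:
v(W) = 2*W
Y = -16 (Y = ((2*(-2))*2)*2 = -4*2*2 = -8*2 = -16)
(((6*4)*4)*33)*Y = (((6*4)*4)*33)*(-16) = ((24*4)*33)*(-16) = (96*33)*(-16) = 3168*(-16) = -50688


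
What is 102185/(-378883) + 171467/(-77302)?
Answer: -72865036231/29288413666 ≈ -2.4878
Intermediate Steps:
102185/(-378883) + 171467/(-77302) = 102185*(-1/378883) + 171467*(-1/77302) = -102185/378883 - 171467/77302 = -72865036231/29288413666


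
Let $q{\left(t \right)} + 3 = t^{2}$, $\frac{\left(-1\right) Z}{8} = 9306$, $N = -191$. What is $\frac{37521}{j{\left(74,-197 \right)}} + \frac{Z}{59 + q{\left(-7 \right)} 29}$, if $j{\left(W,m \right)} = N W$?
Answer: $- \frac{1104514785}{19688662} \approx -56.099$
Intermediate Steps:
$Z = -74448$ ($Z = \left(-8\right) 9306 = -74448$)
$j{\left(W,m \right)} = - 191 W$
$q{\left(t \right)} = -3 + t^{2}$
$\frac{37521}{j{\left(74,-197 \right)}} + \frac{Z}{59 + q{\left(-7 \right)} 29} = \frac{37521}{\left(-191\right) 74} - \frac{74448}{59 + \left(-3 + \left(-7\right)^{2}\right) 29} = \frac{37521}{-14134} - \frac{74448}{59 + \left(-3 + 49\right) 29} = 37521 \left(- \frac{1}{14134}\right) - \frac{74448}{59 + 46 \cdot 29} = - \frac{37521}{14134} - \frac{74448}{59 + 1334} = - \frac{37521}{14134} - \frac{74448}{1393} = - \frac{1104514785}{19688662}$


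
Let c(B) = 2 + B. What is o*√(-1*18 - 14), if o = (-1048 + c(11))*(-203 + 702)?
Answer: -2065860*I*√2 ≈ -2.9216e+6*I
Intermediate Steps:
o = -516465 (o = (-1048 + (2 + 11))*(-203 + 702) = (-1048 + 13)*499 = -1035*499 = -516465)
o*√(-1*18 - 14) = -516465*√(-1*18 - 14) = -516465*√(-18 - 14) = -2065860*I*√2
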